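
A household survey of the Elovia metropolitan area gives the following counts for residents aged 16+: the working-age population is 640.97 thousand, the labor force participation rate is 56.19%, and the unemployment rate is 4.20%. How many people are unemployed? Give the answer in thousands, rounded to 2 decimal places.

Labor force = 0.5619 × 640.97 = 360.16 thousand.
Unemployed = 0.0420 × 360.16 ≈ 15.13 thousand.

About 15.13 thousand are unemployed.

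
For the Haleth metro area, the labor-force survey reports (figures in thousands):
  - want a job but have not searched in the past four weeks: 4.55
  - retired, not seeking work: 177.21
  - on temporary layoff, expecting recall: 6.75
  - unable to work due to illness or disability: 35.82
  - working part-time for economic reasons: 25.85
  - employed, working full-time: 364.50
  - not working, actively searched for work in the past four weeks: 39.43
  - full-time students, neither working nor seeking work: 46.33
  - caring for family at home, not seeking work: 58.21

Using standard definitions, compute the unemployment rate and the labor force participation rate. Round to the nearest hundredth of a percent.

Employed = 25.85 + 364.50 = 390.35 thousand (anyone who worked, including part-time for economic reasons, counts as employed).
Unemployed = 6.75 + 39.43 = 46.18 thousand (jobless and actively searching, or on temporary layoff).
Labor force = 390.35 + 46.18 = 436.53 thousand.
Not in labor force = 4.55 + 177.21 + 35.82 + 46.33 + 58.21 = 322.12 thousand (those not working and not actively searching are outside the labor force — including those who want a job but have given up searching).
Civilian working-age population = 436.53 + 322.12 = 758.65 thousand.
Unemployment rate = 46.18 / 436.53 = 10.58%.
Labor force participation rate = 436.53 / 758.65 = 57.54%.

Unemployment rate ≈ 10.58%; labor force participation rate ≈ 57.54%.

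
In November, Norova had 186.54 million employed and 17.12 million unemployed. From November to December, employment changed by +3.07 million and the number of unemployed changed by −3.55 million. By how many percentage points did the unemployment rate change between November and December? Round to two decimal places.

November: labor force = 186.54 + 17.12 = 203.66; u = 17.12/203.66 = 8.41%.
December: labor force = 189.61 + 13.57 = 203.18; u = 13.57/203.18 = 6.68%.
Change = 6.68% − 8.41% = −1.73 pp.

The unemployment rate changed by −1.73 percentage points.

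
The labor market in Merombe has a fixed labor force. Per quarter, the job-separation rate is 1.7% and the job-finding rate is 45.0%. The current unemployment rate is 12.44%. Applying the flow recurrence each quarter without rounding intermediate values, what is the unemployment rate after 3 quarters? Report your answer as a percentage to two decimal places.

With a fixed labor force, u_{t+1} = u_t + s·(1−u_t) − f·u_t = u_t·(1−s−f) + s.
Here 1−s−f = 0.533 and s = 0.017.
u_1 = 0.124400 × 0.533 + 0.017 = 0.083305.
u_2 = 0.083305 × 0.533 + 0.017 = 0.061402.
u_3 = 0.061402 × 0.533 + 0.017 = 0.049727.

Unemployment rate after three quarters ≈ 4.97%.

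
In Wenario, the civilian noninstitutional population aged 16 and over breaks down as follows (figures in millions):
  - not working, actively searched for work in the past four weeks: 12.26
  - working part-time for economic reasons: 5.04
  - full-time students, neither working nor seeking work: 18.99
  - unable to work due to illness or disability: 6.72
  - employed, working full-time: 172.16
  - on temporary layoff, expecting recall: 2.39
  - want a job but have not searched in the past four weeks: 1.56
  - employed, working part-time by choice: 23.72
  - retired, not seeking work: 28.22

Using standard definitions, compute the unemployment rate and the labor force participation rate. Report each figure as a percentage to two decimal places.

Unemployment rate ≈ 6.80%; labor force participation rate ≈ 79.53%.

Employed = 5.04 + 172.16 + 23.72 = 200.92 million (anyone who worked, including part-time for economic reasons, counts as employed).
Unemployed = 12.26 + 2.39 = 14.65 million (jobless and actively searching, or on temporary layoff).
Labor force = 200.92 + 14.65 = 215.57 million.
Not in labor force = 18.99 + 6.72 + 1.56 + 28.22 = 55.49 million (those not working and not actively searching are outside the labor force — including those who want a job but have given up searching).
Civilian working-age population = 215.57 + 55.49 = 271.06 million.
Unemployment rate = 14.65 / 215.57 = 6.80%.
Labor force participation rate = 215.57 / 271.06 = 79.53%.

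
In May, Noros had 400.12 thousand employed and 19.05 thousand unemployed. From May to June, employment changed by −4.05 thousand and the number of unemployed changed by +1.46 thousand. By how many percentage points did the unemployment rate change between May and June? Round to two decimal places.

May: labor force = 400.12 + 19.05 = 419.17; u = 19.05/419.17 = 4.54%.
June: labor force = 396.07 + 20.51 = 416.58; u = 20.51/416.58 = 4.92%.
Change = 4.92% − 4.54% = +0.38 pp.

The unemployment rate changed by +0.38 percentage points.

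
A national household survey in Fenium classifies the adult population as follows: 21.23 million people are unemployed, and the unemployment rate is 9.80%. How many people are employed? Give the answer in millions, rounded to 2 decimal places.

Labor force = U / u = 21.23 / 0.0980 ≈ 216.63 million.
Employed = labor force − unemployed = 216.63 − 21.23 = 195.40 million.

About 195.40 million are employed.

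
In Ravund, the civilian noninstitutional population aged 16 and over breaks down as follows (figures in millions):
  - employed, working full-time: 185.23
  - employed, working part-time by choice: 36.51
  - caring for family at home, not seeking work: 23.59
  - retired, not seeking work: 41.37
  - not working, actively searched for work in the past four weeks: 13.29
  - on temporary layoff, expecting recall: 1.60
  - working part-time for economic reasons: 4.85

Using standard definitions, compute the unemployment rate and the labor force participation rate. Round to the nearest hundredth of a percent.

Unemployment rate ≈ 6.17%; labor force participation rate ≈ 78.80%.

Employed = 185.23 + 36.51 + 4.85 = 226.59 million (anyone who worked, including part-time for economic reasons, counts as employed).
Unemployed = 13.29 + 1.60 = 14.89 million (jobless and actively searching, or on temporary layoff).
Labor force = 226.59 + 14.89 = 241.48 million.
Not in labor force = 23.59 + 41.37 = 64.96 million (those not working and not actively searching are outside the labor force).
Civilian working-age population = 241.48 + 64.96 = 306.44 million.
Unemployment rate = 14.89 / 241.48 = 6.17%.
Labor force participation rate = 241.48 / 306.44 = 78.80%.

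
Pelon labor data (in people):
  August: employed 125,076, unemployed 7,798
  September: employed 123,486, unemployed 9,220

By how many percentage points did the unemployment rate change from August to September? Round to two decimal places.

August: labor force = 125,076 + 7,798 = 132,874; u = 7,798/132,874 = 5.87%.
September: labor force = 123,486 + 9,220 = 132,706; u = 9,220/132,706 = 6.95%.
Change = 6.95% − 5.87% = +1.08 pp.

The unemployment rate changed by +1.08 percentage points.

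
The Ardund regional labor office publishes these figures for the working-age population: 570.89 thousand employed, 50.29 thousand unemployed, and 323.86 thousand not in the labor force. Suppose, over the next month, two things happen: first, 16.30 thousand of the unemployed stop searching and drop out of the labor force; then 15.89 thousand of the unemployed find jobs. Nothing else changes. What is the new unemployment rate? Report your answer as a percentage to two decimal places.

Initially, labor force = 570.89 + 50.29 = 621.18 thousand, so u = 50.29/621.18 = 8.10%.
After the first change, unemployed and labor force both fall by 16.30 → E = 570.89, U = 33.99, labor force = 604.88 thousand.
After the second change, unemployed falls and employed rises by 15.89; labor force unchanged → E = 586.78, U = 18.10, labor force = 604.88 thousand.
New unemployment rate = 18.10 / 604.88 = 2.99%.

New unemployment rate ≈ 2.99%.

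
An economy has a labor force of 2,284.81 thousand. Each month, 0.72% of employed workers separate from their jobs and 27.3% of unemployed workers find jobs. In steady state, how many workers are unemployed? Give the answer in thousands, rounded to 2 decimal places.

Steady-state unemployment rate u* = s/(s+f) = 0.72/(0.72+27.3) = 0.025696.
Unemployed = u* × labor force = 0.025696 × 2,284.81 ≈ 58.71 thousand.

About 58.71 thousand are unemployed in steady state.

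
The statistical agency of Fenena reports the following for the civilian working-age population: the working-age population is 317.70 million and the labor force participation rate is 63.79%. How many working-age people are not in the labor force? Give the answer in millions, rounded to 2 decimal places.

About 115.04 million are not in the labor force.

Share not in the labor force = 1 − 0.6379 = 0.3621.
Not in labor force = 0.3621 × 317.70 ≈ 115.04 million.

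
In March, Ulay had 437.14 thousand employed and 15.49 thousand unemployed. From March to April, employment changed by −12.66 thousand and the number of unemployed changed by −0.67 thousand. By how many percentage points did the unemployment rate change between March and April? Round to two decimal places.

The unemployment rate changed by −0.05 percentage points.

March: labor force = 437.14 + 15.49 = 452.63; u = 15.49/452.63 = 3.42%.
April: labor force = 424.48 + 14.82 = 439.30; u = 14.82/439.30 = 3.37%.
Change = 3.37% − 3.42% = −0.05 pp.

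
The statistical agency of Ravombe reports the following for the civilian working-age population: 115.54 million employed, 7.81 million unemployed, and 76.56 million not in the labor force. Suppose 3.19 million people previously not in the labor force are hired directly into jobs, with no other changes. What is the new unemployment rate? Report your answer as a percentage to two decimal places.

Initially, labor force = 115.54 + 7.81 = 123.35 million, so u = 7.81/123.35 = 6.33%.
After the change, employed and labor force both rise by 3.19; unemployed unchanged → E = 118.73, U = 7.81, labor force = 126.54 million.
New unemployment rate = 7.81 / 126.54 = 6.17%.

New unemployment rate ≈ 6.17%.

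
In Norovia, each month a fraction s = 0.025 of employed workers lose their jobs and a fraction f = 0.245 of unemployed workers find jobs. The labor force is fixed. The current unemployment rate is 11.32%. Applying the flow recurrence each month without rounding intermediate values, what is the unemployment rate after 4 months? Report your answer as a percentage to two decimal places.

With a fixed labor force, u_{t+1} = u_t + s·(1−u_t) − f·u_t = u_t·(1−s−f) + s.
Here 1−s−f = 0.730 and s = 0.025.
u_1 = 0.113200 × 0.730 + 0.025 = 0.107636.
u_2 = 0.107636 × 0.730 + 0.025 = 0.103574.
u_3 = 0.103574 × 0.730 + 0.025 = 0.100609.
u_4 = 0.100609 × 0.730 + 0.025 = 0.098445.

Unemployment rate after four months ≈ 9.84%.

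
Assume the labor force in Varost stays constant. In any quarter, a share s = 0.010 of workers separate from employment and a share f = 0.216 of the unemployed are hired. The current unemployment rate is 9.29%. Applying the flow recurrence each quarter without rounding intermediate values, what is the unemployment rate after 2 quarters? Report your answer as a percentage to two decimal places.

Unemployment rate after two quarters ≈ 7.34%.

With a fixed labor force, u_{t+1} = u_t + s·(1−u_t) − f·u_t = u_t·(1−s−f) + s.
Here 1−s−f = 0.774 and s = 0.010.
u_1 = 0.092900 × 0.774 + 0.010 = 0.081905.
u_2 = 0.081905 × 0.774 + 0.010 = 0.073394.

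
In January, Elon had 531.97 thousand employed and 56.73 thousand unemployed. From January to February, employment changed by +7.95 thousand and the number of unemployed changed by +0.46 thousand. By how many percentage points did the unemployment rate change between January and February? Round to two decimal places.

The unemployment rate changed by −0.06 percentage points.

January: labor force = 531.97 + 56.73 = 588.70; u = 56.73/588.70 = 9.64%.
February: labor force = 539.92 + 57.19 = 597.11; u = 57.19/597.11 = 9.58%.
Change = 9.58% − 9.64% = −0.06 pp.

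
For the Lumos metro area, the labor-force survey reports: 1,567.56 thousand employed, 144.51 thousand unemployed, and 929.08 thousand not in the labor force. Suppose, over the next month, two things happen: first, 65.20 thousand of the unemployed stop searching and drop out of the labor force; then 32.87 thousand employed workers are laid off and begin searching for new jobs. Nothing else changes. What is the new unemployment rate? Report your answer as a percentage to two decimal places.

New unemployment rate ≈ 6.81%.

Initially, labor force = 1,567.56 + 144.51 = 1,712.07 thousand, so u = 144.51/1,712.07 = 8.44%.
After the first change, unemployed and labor force both fall by 65.20 → E = 1,567.56, U = 79.31, labor force = 1,646.87 thousand.
After the second change, employed falls and unemployed rises by 32.87; labor force unchanged → E = 1,534.69, U = 112.18, labor force = 1,646.87 thousand.
New unemployment rate = 112.18 / 1,646.87 = 6.81%.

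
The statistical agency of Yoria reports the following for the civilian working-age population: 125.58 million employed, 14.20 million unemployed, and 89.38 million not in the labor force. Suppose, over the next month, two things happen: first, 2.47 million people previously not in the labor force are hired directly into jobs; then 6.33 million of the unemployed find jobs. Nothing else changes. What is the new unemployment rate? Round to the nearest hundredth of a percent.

Initially, labor force = 125.58 + 14.20 = 139.78 million, so u = 14.20/139.78 = 10.16%.
After the first change, employed and labor force both rise by 2.47; unemployed unchanged → E = 128.05, U = 14.20, labor force = 142.25 million.
After the second change, unemployed falls and employed rises by 6.33; labor force unchanged → E = 134.38, U = 7.87, labor force = 142.25 million.
New unemployment rate = 7.87 / 142.25 = 5.53%.

New unemployment rate ≈ 5.53%.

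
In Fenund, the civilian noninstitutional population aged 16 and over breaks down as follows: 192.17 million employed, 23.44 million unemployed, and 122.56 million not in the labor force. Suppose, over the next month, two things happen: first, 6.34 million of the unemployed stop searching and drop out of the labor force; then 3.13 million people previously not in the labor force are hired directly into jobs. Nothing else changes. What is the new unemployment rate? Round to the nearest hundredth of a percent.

New unemployment rate ≈ 8.05%.

Initially, labor force = 192.17 + 23.44 = 215.61 million, so u = 23.44/215.61 = 10.87%.
After the first change, unemployed and labor force both fall by 6.34 → E = 192.17, U = 17.10, labor force = 209.27 million.
After the second change, employed and labor force both rise by 3.13; unemployed unchanged → E = 195.30, U = 17.10, labor force = 212.40 million.
New unemployment rate = 17.10 / 212.40 = 8.05%.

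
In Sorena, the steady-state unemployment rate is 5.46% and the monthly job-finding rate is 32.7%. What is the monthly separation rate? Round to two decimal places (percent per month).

Separation rate ≈ 1.89% per month.

From u* = s/(s+f): s = u·f/(1−u).
s = 0.0546 × 32.7 / (1 − 0.0546) = 1.7854 / 0.9454 ≈ 1.89% per month.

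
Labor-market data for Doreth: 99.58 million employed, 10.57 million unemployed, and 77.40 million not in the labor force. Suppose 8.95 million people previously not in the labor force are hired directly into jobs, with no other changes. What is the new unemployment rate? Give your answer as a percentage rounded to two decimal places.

New unemployment rate ≈ 8.87%.

Initially, labor force = 99.58 + 10.57 = 110.15 million, so u = 10.57/110.15 = 9.60%.
After the change, employed and labor force both rise by 8.95; unemployed unchanged → E = 108.53, U = 10.57, labor force = 119.10 million.
New unemployment rate = 10.57 / 119.10 = 8.87%.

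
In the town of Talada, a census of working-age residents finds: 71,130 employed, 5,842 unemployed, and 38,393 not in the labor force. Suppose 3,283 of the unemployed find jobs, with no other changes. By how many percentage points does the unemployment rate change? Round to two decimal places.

The unemployment rate changes by −4.27 percentage points.

Initially, labor force = 71,130 + 5,842 = 76,972, so u = 5,842/76,972 = 7.59%.
After the change, unemployed falls and employed rises by 3,283; labor force unchanged → E = 74,413, U = 2,559, labor force = 76,972.
New unemployment rate = 2,559 / 76,972 = 3.32%.
Change = 3.32% − 7.59% = −4.27 percentage points.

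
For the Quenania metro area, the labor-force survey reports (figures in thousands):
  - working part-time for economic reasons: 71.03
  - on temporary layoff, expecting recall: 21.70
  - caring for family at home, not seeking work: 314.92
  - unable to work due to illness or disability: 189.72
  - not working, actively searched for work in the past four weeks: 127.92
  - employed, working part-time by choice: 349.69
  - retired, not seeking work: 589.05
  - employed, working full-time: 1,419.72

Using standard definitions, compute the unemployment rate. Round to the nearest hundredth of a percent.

Unemployment rate ≈ 7.52%.

Employed = 71.03 + 349.69 + 1,419.72 = 1,840.44 thousand (anyone who worked, including part-time for economic reasons, counts as employed).
Unemployed = 21.70 + 127.92 = 149.62 thousand (jobless and actively searching, or on temporary layoff).
Labor force = 1,840.44 + 149.62 = 1,990.06 thousand.
Unemployment rate = 149.62 / 1,990.06 = 7.52%.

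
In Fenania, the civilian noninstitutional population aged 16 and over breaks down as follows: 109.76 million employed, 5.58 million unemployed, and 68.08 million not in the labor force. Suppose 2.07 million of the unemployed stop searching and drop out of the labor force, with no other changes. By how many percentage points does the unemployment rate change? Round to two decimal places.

Initially, labor force = 109.76 + 5.58 = 115.34 million, so u = 5.58/115.34 = 4.84%.
After the change, unemployed and labor force both fall by 2.07 → E = 109.76, U = 3.51, labor force = 113.27 million.
New unemployment rate = 3.51 / 113.27 = 3.10%.
Change = 3.10% − 4.84% = −1.74 percentage points.

The unemployment rate changes by −1.74 percentage points.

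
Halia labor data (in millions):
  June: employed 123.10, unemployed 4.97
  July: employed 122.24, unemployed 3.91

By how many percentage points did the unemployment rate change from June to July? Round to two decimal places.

June: labor force = 123.10 + 4.97 = 128.07; u = 4.97/128.07 = 3.88%.
July: labor force = 122.24 + 3.91 = 126.15; u = 3.91/126.15 = 3.10%.
Change = 3.10% − 3.88% = −0.78 pp.

The unemployment rate changed by −0.78 percentage points.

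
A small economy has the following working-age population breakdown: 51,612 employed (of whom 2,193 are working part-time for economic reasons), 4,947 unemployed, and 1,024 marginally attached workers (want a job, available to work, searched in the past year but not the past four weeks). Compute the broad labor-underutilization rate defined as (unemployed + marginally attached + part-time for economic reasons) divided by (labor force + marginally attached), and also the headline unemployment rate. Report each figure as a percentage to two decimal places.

Broad underutilization rate ≈ 14.18%; headline unemployment rate ≈ 8.75%.

Labor force = 51,612 + 4,947 = 56,559.
Numerator = 4,947 + 1,024 + 2,193 = 8,164.
Denominator = 56,559 + 1,024 = 57,583.
Broad rate = 8,164 / 57,583 = 14.18%.
Headline unemployment rate = 4,947 / 56,559 = 8.75%.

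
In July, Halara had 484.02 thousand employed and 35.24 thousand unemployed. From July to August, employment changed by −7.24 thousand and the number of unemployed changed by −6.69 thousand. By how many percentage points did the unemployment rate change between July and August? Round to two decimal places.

The unemployment rate changed by −1.14 percentage points.

July: labor force = 484.02 + 35.24 = 519.26; u = 35.24/519.26 = 6.79%.
August: labor force = 476.78 + 28.55 = 505.33; u = 28.55/505.33 = 5.65%.
Change = 5.65% − 6.79% = −1.14 pp.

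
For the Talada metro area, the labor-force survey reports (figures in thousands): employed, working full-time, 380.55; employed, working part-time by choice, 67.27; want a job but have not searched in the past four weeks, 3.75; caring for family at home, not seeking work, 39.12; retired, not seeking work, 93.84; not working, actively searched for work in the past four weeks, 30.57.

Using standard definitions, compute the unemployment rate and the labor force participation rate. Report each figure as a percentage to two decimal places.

Unemployment rate ≈ 6.39%; labor force participation rate ≈ 77.77%.

Employed = 380.55 + 67.27 = 447.82 thousand.
Unemployed = 30.57 thousand.
Labor force = 447.82 + 30.57 = 478.39 thousand.
Not in labor force = 3.75 + 39.12 + 93.84 = 136.71 thousand (those not working and not actively searching are outside the labor force — including those who want a job but have given up searching).
Civilian working-age population = 478.39 + 136.71 = 615.10 thousand.
Unemployment rate = 30.57 / 478.39 = 6.39%.
Labor force participation rate = 478.39 / 615.10 = 77.77%.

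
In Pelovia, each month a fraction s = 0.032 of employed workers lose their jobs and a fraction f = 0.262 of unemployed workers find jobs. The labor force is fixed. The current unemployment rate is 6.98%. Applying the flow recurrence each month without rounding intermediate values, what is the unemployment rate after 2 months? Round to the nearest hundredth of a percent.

With a fixed labor force, u_{t+1} = u_t + s·(1−u_t) − f·u_t = u_t·(1−s−f) + s.
Here 1−s−f = 0.706 and s = 0.032.
u_1 = 0.069800 × 0.706 + 0.032 = 0.081279.
u_2 = 0.081279 × 0.706 + 0.032 = 0.089383.

Unemployment rate after two months ≈ 8.94%.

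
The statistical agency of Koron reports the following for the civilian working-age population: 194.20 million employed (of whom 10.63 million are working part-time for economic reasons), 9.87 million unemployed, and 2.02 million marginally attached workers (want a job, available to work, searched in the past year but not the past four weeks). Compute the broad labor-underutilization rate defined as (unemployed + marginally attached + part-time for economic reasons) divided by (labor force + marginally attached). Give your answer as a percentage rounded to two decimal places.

Broad underutilization rate ≈ 10.93%.

Labor force = 194.20 + 9.87 = 204.07 million.
Numerator = 9.87 + 2.02 + 10.63 = 22.52 million.
Denominator = 204.07 + 2.02 = 206.09 million.
Broad rate = 22.52 / 206.09 = 10.93%.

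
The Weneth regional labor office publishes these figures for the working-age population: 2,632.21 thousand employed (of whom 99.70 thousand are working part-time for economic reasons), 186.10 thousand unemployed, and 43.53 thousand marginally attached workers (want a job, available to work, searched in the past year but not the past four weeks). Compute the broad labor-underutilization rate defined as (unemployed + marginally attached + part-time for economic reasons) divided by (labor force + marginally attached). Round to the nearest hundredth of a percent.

Labor force = 2,632.21 + 186.10 = 2,818.31 thousand.
Numerator = 186.10 + 43.53 + 99.70 = 329.33 thousand.
Denominator = 2,818.31 + 43.53 = 2,861.84 thousand.
Broad rate = 329.33 / 2,861.84 = 11.51%.

Broad underutilization rate ≈ 11.51%.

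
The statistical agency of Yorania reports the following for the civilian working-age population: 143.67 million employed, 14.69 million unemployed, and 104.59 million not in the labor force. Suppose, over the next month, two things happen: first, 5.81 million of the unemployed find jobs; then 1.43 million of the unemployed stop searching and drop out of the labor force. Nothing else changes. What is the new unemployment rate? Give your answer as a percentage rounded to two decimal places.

Initially, labor force = 143.67 + 14.69 = 158.36 million, so u = 14.69/158.36 = 9.28%.
After the first change, unemployed falls and employed rises by 5.81; labor force unchanged → E = 149.48, U = 8.88, labor force = 158.36 million.
After the second change, unemployed and labor force both fall by 1.43 → E = 149.48, U = 7.45, labor force = 156.93 million.
New unemployment rate = 7.45 / 156.93 = 4.75%.

New unemployment rate ≈ 4.75%.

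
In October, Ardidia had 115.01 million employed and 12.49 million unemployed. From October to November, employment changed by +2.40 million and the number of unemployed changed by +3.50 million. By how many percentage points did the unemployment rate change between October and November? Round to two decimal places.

The unemployment rate changed by +2.19 percentage points.

October: labor force = 115.01 + 12.49 = 127.50; u = 12.49/127.50 = 9.80%.
November: labor force = 117.41 + 15.99 = 133.40; u = 15.99/133.40 = 11.99%.
Change = 11.99% − 9.80% = +2.19 pp.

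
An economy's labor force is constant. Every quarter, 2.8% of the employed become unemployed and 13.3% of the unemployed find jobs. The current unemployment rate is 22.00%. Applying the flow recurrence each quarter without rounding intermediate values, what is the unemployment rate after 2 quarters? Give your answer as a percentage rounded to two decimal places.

With a fixed labor force, u_{t+1} = u_t + s·(1−u_t) − f·u_t = u_t·(1−s−f) + s.
Here 1−s−f = 0.839 and s = 0.028.
u_1 = 0.220000 × 0.839 + 0.028 = 0.212580.
u_2 = 0.212580 × 0.839 + 0.028 = 0.206355.

Unemployment rate after two quarters ≈ 20.64%.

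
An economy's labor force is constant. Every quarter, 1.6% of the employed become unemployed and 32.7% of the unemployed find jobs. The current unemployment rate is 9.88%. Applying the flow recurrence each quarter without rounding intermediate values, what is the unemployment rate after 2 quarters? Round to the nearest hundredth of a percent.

Unemployment rate after two quarters ≈ 6.92%.

With a fixed labor force, u_{t+1} = u_t + s·(1−u_t) − f·u_t = u_t·(1−s−f) + s.
Here 1−s−f = 0.657 and s = 0.016.
u_1 = 0.098800 × 0.657 + 0.016 = 0.080912.
u_2 = 0.080912 × 0.657 + 0.016 = 0.069159.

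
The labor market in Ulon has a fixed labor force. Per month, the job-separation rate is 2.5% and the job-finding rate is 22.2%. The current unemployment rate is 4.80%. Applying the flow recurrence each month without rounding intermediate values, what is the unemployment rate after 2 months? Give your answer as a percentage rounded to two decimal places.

Unemployment rate after two months ≈ 7.10%.

With a fixed labor force, u_{t+1} = u_t + s·(1−u_t) − f·u_t = u_t·(1−s−f) + s.
Here 1−s−f = 0.753 and s = 0.025.
u_1 = 0.048000 × 0.753 + 0.025 = 0.061144.
u_2 = 0.061144 × 0.753 + 0.025 = 0.071041.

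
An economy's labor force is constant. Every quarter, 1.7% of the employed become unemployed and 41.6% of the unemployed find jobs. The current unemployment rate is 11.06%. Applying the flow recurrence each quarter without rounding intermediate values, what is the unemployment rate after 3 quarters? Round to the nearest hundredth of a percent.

With a fixed labor force, u_{t+1} = u_t + s·(1−u_t) − f·u_t = u_t·(1−s−f) + s.
Here 1−s−f = 0.567 and s = 0.017.
u_1 = 0.110600 × 0.567 + 0.017 = 0.079710.
u_2 = 0.079710 × 0.567 + 0.017 = 0.062196.
u_3 = 0.062196 × 0.567 + 0.017 = 0.052265.

Unemployment rate after three quarters ≈ 5.23%.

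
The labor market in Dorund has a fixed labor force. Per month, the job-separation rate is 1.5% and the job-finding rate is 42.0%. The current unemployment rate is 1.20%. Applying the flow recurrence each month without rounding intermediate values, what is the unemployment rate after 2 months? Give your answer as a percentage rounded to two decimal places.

Unemployment rate after two months ≈ 2.73%.

With a fixed labor force, u_{t+1} = u_t + s·(1−u_t) − f·u_t = u_t·(1−s−f) + s.
Here 1−s−f = 0.565 and s = 0.015.
u_1 = 0.012000 × 0.565 + 0.015 = 0.021780.
u_2 = 0.021780 × 0.565 + 0.015 = 0.027306.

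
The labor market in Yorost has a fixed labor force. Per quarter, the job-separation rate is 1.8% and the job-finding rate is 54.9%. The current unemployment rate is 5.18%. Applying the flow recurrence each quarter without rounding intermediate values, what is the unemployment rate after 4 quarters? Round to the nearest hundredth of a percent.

With a fixed labor force, u_{t+1} = u_t + s·(1−u_t) − f·u_t = u_t·(1−s−f) + s.
Here 1−s−f = 0.433 and s = 0.018.
u_1 = 0.051800 × 0.433 + 0.018 = 0.040429.
u_2 = 0.040429 × 0.433 + 0.018 = 0.035506.
u_3 = 0.035506 × 0.433 + 0.018 = 0.033374.
u_4 = 0.033374 × 0.433 + 0.018 = 0.032451.

Unemployment rate after four quarters ≈ 3.25%.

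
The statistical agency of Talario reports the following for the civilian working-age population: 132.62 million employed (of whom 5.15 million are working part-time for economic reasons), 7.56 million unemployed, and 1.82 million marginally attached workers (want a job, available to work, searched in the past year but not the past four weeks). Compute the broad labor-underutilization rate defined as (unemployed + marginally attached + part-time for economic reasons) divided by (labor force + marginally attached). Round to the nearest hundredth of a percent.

Broad underutilization rate ≈ 10.23%.

Labor force = 132.62 + 7.56 = 140.18 million.
Numerator = 7.56 + 1.82 + 5.15 = 14.53 million.
Denominator = 140.18 + 1.82 = 142.00 million.
Broad rate = 14.53 / 142.00 = 10.23%.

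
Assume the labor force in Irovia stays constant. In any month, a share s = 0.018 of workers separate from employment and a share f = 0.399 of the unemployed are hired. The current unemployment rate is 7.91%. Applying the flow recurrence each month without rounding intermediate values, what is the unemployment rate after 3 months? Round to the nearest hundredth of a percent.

With a fixed labor force, u_{t+1} = u_t + s·(1−u_t) − f·u_t = u_t·(1−s−f) + s.
Here 1−s−f = 0.583 and s = 0.018.
u_1 = 0.079100 × 0.583 + 0.018 = 0.064115.
u_2 = 0.064115 × 0.583 + 0.018 = 0.055379.
u_3 = 0.055379 × 0.583 + 0.018 = 0.050286.

Unemployment rate after three months ≈ 5.03%.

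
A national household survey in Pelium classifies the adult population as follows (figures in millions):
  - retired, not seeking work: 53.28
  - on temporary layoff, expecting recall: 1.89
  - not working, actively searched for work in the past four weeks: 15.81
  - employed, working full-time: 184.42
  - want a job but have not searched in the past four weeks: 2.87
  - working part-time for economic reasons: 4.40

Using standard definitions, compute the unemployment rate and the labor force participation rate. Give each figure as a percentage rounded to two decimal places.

Employed = 184.42 + 4.40 = 188.82 million (anyone who worked, including part-time for economic reasons, counts as employed).
Unemployed = 1.89 + 15.81 = 17.70 million (jobless and actively searching, or on temporary layoff).
Labor force = 188.82 + 17.70 = 206.52 million.
Not in labor force = 53.28 + 2.87 = 56.15 million (those not working and not actively searching are outside the labor force — including those who want a job but have given up searching).
Civilian working-age population = 206.52 + 56.15 = 262.67 million.
Unemployment rate = 17.70 / 206.52 = 8.57%.
Labor force participation rate = 206.52 / 262.67 = 78.62%.

Unemployment rate ≈ 8.57%; labor force participation rate ≈ 78.62%.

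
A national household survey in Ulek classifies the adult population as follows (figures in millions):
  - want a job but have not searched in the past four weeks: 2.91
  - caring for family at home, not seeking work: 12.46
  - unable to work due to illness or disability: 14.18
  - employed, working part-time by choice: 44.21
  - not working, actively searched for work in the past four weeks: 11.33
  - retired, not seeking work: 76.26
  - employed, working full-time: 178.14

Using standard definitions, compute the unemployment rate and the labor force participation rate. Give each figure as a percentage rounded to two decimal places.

Unemployment rate ≈ 4.85%; labor force participation rate ≈ 68.83%.

Employed = 44.21 + 178.14 = 222.35 million.
Unemployed = 11.33 million.
Labor force = 222.35 + 11.33 = 233.68 million.
Not in labor force = 2.91 + 12.46 + 14.18 + 76.26 = 105.81 million (those not working and not actively searching are outside the labor force — including those who want a job but have given up searching).
Civilian working-age population = 233.68 + 105.81 = 339.49 million.
Unemployment rate = 11.33 / 233.68 = 4.85%.
Labor force participation rate = 233.68 / 339.49 = 68.83%.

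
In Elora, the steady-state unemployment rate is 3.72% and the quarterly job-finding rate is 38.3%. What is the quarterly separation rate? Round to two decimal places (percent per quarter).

From u* = s/(s+f): s = u·f/(1−u).
s = 0.0372 × 38.3 / (1 − 0.0372) = 1.4248 / 0.9628 ≈ 1.48% per quarter.

Separation rate ≈ 1.48% per quarter.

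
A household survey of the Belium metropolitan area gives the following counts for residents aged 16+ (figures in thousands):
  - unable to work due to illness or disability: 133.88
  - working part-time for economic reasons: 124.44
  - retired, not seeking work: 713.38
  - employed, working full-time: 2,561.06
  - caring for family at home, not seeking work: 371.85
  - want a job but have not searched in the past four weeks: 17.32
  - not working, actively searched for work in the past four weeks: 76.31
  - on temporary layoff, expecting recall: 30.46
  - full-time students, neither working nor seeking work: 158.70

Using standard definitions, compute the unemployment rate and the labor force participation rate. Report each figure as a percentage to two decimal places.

Employed = 124.44 + 2,561.06 = 2,685.50 thousand (anyone who worked, including part-time for economic reasons, counts as employed).
Unemployed = 76.31 + 30.46 = 106.77 thousand (jobless and actively searching, or on temporary layoff).
Labor force = 2,685.50 + 106.77 = 2,792.27 thousand.
Not in labor force = 133.88 + 713.38 + 371.85 + 17.32 + 158.70 = 1,395.13 thousand (those not working and not actively searching are outside the labor force — including those who want a job but have given up searching).
Civilian working-age population = 2,792.27 + 1,395.13 = 4,187.40 thousand.
Unemployment rate = 106.77 / 2,792.27 = 3.82%.
Labor force participation rate = 2,792.27 / 4,187.40 = 66.68%.

Unemployment rate ≈ 3.82%; labor force participation rate ≈ 66.68%.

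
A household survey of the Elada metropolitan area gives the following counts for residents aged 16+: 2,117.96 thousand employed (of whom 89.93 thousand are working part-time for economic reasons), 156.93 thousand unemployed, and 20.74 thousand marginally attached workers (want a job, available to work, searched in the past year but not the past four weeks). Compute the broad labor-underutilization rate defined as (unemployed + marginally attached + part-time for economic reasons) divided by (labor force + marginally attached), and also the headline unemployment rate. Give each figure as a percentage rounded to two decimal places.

Labor force = 2,117.96 + 156.93 = 2,274.89 thousand.
Numerator = 156.93 + 20.74 + 89.93 = 267.60 thousand.
Denominator = 2,274.89 + 20.74 = 2,295.63 thousand.
Broad rate = 267.60 / 2,295.63 = 11.66%.
Headline unemployment rate = 156.93 / 2,274.89 = 6.90%.

Broad underutilization rate ≈ 11.66%; headline unemployment rate ≈ 6.90%.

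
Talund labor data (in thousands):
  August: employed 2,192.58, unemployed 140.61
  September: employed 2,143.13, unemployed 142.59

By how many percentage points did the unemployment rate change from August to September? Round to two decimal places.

August: labor force = 2,192.58 + 140.61 = 2,333.19; u = 140.61/2,333.19 = 6.03%.
September: labor force = 2,143.13 + 142.59 = 2,285.72; u = 142.59/2,285.72 = 6.24%.
Change = 6.24% − 6.03% = +0.21 pp.

The unemployment rate changed by +0.21 percentage points.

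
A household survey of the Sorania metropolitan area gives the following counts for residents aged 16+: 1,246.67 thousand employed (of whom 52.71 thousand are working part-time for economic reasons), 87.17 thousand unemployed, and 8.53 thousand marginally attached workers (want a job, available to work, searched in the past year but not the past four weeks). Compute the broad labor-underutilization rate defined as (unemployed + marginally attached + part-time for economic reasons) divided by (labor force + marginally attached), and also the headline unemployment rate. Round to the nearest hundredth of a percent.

Labor force = 1,246.67 + 87.17 = 1,333.84 thousand.
Numerator = 87.17 + 8.53 + 52.71 = 148.41 thousand.
Denominator = 1,333.84 + 8.53 = 1,342.37 thousand.
Broad rate = 148.41 / 1,342.37 = 11.06%.
Headline unemployment rate = 87.17 / 1,333.84 = 6.54%.

Broad underutilization rate ≈ 11.06%; headline unemployment rate ≈ 6.54%.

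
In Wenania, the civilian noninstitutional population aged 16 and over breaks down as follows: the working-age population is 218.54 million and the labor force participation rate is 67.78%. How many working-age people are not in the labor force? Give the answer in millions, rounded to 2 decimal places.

About 70.41 million are not in the labor force.

Share not in the labor force = 1 − 0.6778 = 0.3222.
Not in labor force = 0.3222 × 218.54 ≈ 70.41 million.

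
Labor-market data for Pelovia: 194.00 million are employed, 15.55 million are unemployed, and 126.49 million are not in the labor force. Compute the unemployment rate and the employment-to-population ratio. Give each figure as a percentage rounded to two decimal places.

Unemployment rate ≈ 7.42%; employment-population ratio ≈ 57.73%.

Labor force = employed + unemployed = 194.00 + 15.55 = 209.55 million.
Working-age population = 209.55 + 126.49 = 336.04 million.
Unemployment rate = 15.55 / 209.55 = 7.42%.
Employment-population ratio = 194.00 / 336.04 = 57.73%.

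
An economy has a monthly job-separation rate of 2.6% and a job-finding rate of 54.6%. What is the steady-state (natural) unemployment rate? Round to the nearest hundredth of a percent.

Steady-state unemployment rate ≈ 4.55%.

At steady state the flows balance: s·E = f·U, so U/(E+U) = s/(s+f).
u* = 2.6 / (2.6 + 54.6) = 2.6 / 57.20 = 4.55%.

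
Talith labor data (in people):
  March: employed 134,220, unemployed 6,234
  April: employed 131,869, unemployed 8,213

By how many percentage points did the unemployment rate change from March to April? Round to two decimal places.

March: labor force = 134,220 + 6,234 = 140,454; u = 6,234/140,454 = 4.44%.
April: labor force = 131,869 + 8,213 = 140,082; u = 8,213/140,082 = 5.86%.
Change = 5.86% − 4.44% = +1.42 pp.

The unemployment rate changed by +1.42 percentage points.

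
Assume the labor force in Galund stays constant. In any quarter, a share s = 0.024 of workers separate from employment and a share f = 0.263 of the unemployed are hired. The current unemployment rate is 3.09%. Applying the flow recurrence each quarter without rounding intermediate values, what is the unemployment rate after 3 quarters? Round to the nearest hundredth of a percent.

Unemployment rate after three quarters ≈ 6.45%.

With a fixed labor force, u_{t+1} = u_t + s·(1−u_t) − f·u_t = u_t·(1−s−f) + s.
Here 1−s−f = 0.713 and s = 0.024.
u_1 = 0.030900 × 0.713 + 0.024 = 0.046032.
u_2 = 0.046032 × 0.713 + 0.024 = 0.056821.
u_3 = 0.056821 × 0.713 + 0.024 = 0.064513.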